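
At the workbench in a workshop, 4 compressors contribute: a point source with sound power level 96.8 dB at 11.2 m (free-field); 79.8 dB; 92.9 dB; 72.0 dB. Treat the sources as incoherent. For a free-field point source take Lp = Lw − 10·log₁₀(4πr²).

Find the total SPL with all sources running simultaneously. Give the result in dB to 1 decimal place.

93.1 dB

Source at 11.2 m: Lp = 96.8 − 10·log₁₀(4π·11.2²) = 96.8 − 10·log₁₀(1576.326) = 64.8 dB.
Σ 10^(Lᵢ/10) = 2.064e+09.
Combined level = 10 log₁₀(2.064e+09) = 93.1 dB.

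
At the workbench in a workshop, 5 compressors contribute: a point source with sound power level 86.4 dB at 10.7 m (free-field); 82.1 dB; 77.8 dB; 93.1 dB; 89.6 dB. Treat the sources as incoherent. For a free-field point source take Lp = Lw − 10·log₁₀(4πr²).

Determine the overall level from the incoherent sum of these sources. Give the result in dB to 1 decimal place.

Source at 10.7 m: Lp = 86.4 − 10·log₁₀(4π·10.7²) = 86.4 − 10·log₁₀(1438.724) = 54.8 dB.
Sum in the linear (power) domain: Σ 10^(Lᵢ/10) = 10^(54.8/10) + 10^(82.1/10) + 10^(77.8/10) + 10^(93.1/10) + 10^(89.6/10) = 3.176e+09.
L_total = 10·log₁₀(3.176e+09) = 95.0 dB.

95.0 dB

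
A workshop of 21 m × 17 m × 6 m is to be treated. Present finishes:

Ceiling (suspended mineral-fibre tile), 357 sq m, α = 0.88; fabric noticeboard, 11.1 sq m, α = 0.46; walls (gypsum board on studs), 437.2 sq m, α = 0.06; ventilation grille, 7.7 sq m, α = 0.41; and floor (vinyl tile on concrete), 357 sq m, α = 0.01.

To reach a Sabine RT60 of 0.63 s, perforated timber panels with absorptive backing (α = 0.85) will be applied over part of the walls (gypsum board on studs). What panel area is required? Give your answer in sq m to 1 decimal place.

A₁ = Σ Sᵢαᵢ = 357·0.88 + 11.1·0.46 + 437.2·0.06 + 7.7·0.41 + 357·0.01 = 352.225 sabins.
V = 2142 m³. Target absorption A₂ = 0.161 × 2142 / 0.63 = 547.400 sabins.
Absorption to add: 547.400 − 352.225 = 195.175 sabins.
Net gain per sq m: Δα = 0.85 − 0.06 = 0.79.
Panel area = 195.175 / 0.79 = 247.1 sq m.

247.1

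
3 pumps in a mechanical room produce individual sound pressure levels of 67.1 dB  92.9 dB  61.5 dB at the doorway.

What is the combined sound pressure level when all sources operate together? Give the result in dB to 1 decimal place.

Converting to relative power and adding: 10^(67.1/10) + 10^(92.9/10) + 10^(61.5/10) = 1.956e+09.
L_total = 10·log₁₀(1.956e+09) = 92.9 dB.

92.9 dB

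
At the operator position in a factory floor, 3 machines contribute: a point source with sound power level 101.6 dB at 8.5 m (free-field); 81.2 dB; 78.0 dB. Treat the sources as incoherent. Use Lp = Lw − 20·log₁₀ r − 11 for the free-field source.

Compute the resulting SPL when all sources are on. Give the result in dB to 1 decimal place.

83.2 dB

Source at 8.5 m: Lp = 101.6 − 20·log₁₀(8.5) − 11 = 72.0 dB.
Σ 10^(Lᵢ/10) = 2.108e+08.
Back to dB: 10·log₁₀ Σ = 83.2 dB.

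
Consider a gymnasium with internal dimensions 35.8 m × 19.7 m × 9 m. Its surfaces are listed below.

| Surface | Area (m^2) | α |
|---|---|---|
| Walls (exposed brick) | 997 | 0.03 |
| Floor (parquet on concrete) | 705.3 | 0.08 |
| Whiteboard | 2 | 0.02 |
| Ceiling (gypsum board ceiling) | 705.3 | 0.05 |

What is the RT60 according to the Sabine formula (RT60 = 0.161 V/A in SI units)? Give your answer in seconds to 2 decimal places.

8.40 seconds

A = Σ Sᵢαᵢ = 997·0.03 + 705.3·0.08 + 2·0.02 + 705.3·0.05 = 121.639 sabins.
Room volume: 6347.34 m³.
T = 0.161 V/A = 0.161·6347.34/121.639 = 8.40 s.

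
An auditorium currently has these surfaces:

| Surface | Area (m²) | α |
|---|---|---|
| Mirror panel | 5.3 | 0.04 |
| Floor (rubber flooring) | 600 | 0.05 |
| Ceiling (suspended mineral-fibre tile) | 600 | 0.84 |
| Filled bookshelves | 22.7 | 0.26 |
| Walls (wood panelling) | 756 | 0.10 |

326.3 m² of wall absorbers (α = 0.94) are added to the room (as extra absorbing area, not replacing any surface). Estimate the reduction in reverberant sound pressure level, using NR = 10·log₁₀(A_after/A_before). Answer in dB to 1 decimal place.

Equivalent absorption area: A_before = 5.3·0.04 + 600·0.05 + 600·0.84 + 22.7·0.26 + 756·0.10 = 615.714 m².
Added absorption = 326.3 × 0.94 = 306.722 sabins.
A_after = 615.714 + 306.722 = 922.436 sabins.
Reduction = 10 log₁₀(A_after/A_before) = 10 log₁₀(1.4982) = 1.8 dB.

1.8 dB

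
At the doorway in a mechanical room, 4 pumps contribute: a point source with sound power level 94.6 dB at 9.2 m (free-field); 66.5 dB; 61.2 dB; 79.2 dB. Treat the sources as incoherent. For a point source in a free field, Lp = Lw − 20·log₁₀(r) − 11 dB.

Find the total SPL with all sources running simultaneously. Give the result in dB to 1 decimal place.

79.6 dB

Source at 9.2 m: Lp = 94.6 − 20·log₁₀(9.2) − 11 = 64.3 dB.
Sum in the linear (power) domain: Σ 10^(Lᵢ/10) = 10^(64.3/10) + 10^(66.5/10) + 10^(61.2/10) + 10^(79.2/10) = 9.165e+07.
L_total = 10·log₁₀(9.165e+07) = 79.6 dB.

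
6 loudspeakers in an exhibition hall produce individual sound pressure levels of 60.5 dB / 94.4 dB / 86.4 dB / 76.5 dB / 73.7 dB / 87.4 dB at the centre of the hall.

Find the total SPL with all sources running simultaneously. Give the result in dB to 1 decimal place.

95.8 dB

Sum in the linear (power) domain: Σ 10^(Lᵢ/10) = 10^(60.5/10) + 10^(94.4/10) + 10^(86.4/10) + 10^(76.5/10) + 10^(73.7/10) + 10^(87.4/10) = 3.81e+09.
L_total = 10·log₁₀(3.81e+09) = 95.8 dB.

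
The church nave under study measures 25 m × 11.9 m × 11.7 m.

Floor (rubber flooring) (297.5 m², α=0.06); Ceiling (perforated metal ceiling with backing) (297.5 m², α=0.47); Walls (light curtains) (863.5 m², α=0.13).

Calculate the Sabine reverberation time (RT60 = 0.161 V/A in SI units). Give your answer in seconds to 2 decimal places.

2.08 s

Total absorption A = 297.5*0.06 + 297.5*0.47 + 863.5*0.13
  = 17.850 + 139.825 + 112.255 = 269.930 m² sabins.
V = 25·11.9·11.7 = 3480.75 m³.
Sabine: RT60 = 0.161 × 3480.75 / 269.930 = 2.08 s.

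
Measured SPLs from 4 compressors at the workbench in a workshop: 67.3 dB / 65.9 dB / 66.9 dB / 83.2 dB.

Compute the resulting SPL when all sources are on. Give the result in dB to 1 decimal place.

Converting to relative power and adding: 10^(67.3/10) + 10^(65.9/10) + 10^(66.9/10) + 10^(83.2/10) = 2.231e+08.
Combined level = 10 log₁₀(2.231e+08) = 83.5 dB.

83.5 dB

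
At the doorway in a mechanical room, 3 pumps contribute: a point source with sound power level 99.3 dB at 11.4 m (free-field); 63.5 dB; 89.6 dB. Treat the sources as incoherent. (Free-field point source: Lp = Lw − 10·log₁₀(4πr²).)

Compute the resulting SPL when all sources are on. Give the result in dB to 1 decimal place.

Source at 11.4 m: Lp = 99.3 − 10·log₁₀(4π·11.4²) = 99.3 − 10·log₁₀(1633.126) = 67.2 dB.
Converting to relative power and adding: 10^(67.2/10) + 10^(63.5/10) + 10^(89.6/10) = 9.195e+08.
L_total = 10·log₁₀(9.195e+08) = 89.6 dB.

89.6 dB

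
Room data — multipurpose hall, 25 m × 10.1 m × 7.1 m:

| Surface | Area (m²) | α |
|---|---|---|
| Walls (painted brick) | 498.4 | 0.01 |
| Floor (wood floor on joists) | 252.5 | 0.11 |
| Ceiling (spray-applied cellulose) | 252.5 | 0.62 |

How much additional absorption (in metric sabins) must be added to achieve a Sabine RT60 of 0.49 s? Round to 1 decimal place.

Total absorption A₁ = 498.4*0.01 + 252.5*0.11 + 252.5*0.62
  = 4.984 + 27.775 + 156.550 = 189.309 m² sabins.
Target A₂ = 0.161·1792.75/0.49 = 589.046 sabins (V = 1792.75 m³).
Additional absorption ΔA = 589.046 − 189.309 = 399.7 sabins.

399.7 sabins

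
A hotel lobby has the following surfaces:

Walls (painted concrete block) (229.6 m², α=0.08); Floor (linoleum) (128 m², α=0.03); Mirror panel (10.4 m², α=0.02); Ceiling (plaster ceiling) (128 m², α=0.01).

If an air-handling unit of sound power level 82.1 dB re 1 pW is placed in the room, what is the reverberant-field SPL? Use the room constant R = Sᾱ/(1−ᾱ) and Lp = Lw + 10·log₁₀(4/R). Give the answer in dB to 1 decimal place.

74.2 dB

A = 23.696 sabins; S = 496.0 m².
ᾱ = 23.696/496.0 = 0.0478; R = Sᾱ/(1−ᾱ) = 23.696/(1−0.0478) = 24.886 m².
Lp = Lw + 10 log₁₀(4/R) = 82.1 -7.94 = 74.2 dB.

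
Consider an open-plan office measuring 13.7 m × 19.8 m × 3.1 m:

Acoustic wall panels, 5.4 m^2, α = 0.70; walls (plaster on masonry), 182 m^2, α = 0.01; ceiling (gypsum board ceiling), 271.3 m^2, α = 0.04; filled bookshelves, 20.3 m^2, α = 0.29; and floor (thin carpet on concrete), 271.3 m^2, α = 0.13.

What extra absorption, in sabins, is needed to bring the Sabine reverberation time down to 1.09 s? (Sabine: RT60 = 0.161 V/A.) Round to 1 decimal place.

66.6 sabins

Total absorption A₁ = 5.4·0.70 + 182·0.01 + 271.3·0.04 + 20.3·0.29 + 271.3·0.13
  = 3.780 + 1.820 + 10.852 + 5.887 + 35.269 = 57.608 m^2 sabins.
For T = 1.09 s, need A₂ = 0.161·V/T = 0.161·840.906/1.09 = 124.207 sabins.
Shortfall: 124.207 − 57.608 = 66.6 sabins.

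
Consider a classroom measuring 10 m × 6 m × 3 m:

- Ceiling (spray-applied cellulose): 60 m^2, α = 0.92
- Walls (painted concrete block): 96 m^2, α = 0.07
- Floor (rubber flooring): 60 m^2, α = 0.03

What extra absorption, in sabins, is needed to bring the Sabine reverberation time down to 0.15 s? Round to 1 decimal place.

129.5 sabins

A₁ = Σ Sᵢαᵢ = 60×0.92 + 96×0.07 + 60×0.03 = 63.720 sabins.
For T = 0.15 s, need A₂ = 0.161·V/T = 0.161·180/0.15 = 193.200 sabins.
ΔA = A₂ − A₁ = 193.200 − 63.720 = 129.5 sabins.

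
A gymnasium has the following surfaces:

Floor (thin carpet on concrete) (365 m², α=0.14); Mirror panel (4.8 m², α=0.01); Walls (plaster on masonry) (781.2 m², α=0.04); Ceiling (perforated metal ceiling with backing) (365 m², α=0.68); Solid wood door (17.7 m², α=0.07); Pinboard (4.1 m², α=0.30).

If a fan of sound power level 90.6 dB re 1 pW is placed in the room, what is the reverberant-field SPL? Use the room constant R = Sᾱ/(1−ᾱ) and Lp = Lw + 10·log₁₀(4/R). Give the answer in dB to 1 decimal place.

70.3 dB

A = 333.065 sabins; S = 1537.8 m².
ᾱ = 333.065/1537.8 = 0.2166; R = Sᾱ/(1−ᾱ) = 333.065/(1−0.2166) = 425.153 m².
Lp = Lw + 10 log₁₀(4/R) = 90.6 -20.26 = 70.3 dB.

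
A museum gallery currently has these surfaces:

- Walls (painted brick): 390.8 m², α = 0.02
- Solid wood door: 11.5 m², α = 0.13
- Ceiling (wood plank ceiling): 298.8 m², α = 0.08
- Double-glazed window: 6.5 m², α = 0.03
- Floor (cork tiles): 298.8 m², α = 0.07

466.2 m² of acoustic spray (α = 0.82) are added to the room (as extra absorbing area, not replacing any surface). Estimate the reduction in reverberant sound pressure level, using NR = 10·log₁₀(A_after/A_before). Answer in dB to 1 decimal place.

9.1 dB

Summing Sᵢαᵢ: 7.816 + 1.495 + 23.904 + 0.195 + 20.916 → A_before = 54.326 sabins.
Treatment contributes 466.2·0.82 = 382.284 sabins.
A_after = 54.326 + 382.284 = 436.610 sabins.
NR = 10·log₁₀(436.610/54.326) = 9.1 dB.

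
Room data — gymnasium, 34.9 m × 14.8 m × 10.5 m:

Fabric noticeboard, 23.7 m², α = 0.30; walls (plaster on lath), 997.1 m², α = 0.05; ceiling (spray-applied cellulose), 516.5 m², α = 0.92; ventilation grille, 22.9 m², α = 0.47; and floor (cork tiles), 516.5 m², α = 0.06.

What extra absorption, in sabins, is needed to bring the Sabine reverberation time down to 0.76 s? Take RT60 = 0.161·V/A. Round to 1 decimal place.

Total absorption A₁ = 23.7·0.30 + 997.1·0.05 + 516.5·0.92 + 22.9·0.47 + 516.5·0.06
  = 7.110 + 49.855 + 475.180 + 10.763 + 30.990 = 573.898 m² sabins.
V = 5423.46 m³. Required absorption A₂ = 0.161 × 5423.46 / 0.76 = 1148.917 sabins.
ΔA = A₂ − A₁ = 1148.917 − 573.898 = 575.0 sabins.

575.0 sabins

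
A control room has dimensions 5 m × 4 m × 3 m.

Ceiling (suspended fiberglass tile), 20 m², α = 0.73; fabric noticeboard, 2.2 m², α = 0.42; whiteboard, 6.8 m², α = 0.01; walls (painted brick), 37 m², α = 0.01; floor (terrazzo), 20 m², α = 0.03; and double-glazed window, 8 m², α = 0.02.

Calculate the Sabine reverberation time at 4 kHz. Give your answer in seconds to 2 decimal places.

0.58 sec

A = Σ Sᵢαᵢ = 20·0.73 + 2.2·0.42 + 6.8·0.01 + 37·0.01 + 20·0.03 + 8·0.02 = 16.722 sabins.
Room volume: 60 m³.
Sabine: RT60 = 0.161 × 60 / 16.722 = 0.58 s.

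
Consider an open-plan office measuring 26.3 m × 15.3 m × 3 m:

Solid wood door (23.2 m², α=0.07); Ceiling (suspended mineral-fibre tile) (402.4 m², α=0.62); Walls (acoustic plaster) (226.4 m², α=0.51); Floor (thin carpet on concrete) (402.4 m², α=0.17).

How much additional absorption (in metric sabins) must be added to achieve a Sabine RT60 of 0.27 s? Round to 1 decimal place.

A₁ = Σ Sᵢαᵢ = 23.2×0.07 + 402.4×0.62 + 226.4×0.51 + 402.4×0.17 = 434.984 sabins.
V = 1207.17 m³. Required absorption A₂ = 0.161 × 1207.17 / 0.27 = 719.831 sabins.
Shortfall: 719.831 − 434.984 = 284.8 sabins.

284.8 sabins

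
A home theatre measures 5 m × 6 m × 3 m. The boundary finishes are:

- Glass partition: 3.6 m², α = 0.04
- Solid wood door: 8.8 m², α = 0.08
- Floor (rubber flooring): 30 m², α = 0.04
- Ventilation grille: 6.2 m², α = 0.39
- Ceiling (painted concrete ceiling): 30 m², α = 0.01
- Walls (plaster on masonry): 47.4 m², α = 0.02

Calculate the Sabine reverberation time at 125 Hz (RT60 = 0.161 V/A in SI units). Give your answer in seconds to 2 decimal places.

A = Σ Sᵢαᵢ = 3.6*0.04 + 8.8*0.08 + 30*0.04 + 6.2*0.39 + 30*0.01 + 47.4*0.02 = 5.714 sabins.
Volume V = 5 × 6 × 3 = 90 m³.
T = 0.161 V/A = 0.161·90/5.714 = 2.54 s.

2.54 seconds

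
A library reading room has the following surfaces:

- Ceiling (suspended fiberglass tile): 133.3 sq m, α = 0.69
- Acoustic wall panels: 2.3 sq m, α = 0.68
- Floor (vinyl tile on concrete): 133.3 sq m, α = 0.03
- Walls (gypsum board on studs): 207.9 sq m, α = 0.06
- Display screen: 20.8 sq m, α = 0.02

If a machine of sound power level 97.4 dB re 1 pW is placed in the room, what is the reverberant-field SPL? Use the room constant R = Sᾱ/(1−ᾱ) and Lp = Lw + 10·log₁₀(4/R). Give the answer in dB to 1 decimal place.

81.9 dB

Σ(Sᵢαᵢ) = 133.3×0.69 + 2.3×0.68 + 133.3×0.03 + 207.9×0.06 + 20.8×0.02 = 110.430; total area S = 497.6 sq m.
ᾱ = 110.430/497.6 = 0.2219; R = Sᾱ/(1−ᾱ) = 110.430/(1−0.2219) = 141.923 sq m.
Lp = 97.4 + 10·log₁₀(4/141.923) = 97.4 + (-15.50) = 81.9 dB.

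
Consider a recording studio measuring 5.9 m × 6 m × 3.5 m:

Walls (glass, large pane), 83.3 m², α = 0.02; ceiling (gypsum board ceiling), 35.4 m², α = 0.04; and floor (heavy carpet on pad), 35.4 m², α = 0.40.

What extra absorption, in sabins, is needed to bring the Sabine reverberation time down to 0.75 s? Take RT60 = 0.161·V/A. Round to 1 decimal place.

9.4 sabins

Summing Sᵢαᵢ: 1.666 + 1.416 + 14.160 → A₁ = 17.242 sabins.
V = 123.9 m³. Required absorption A₂ = 0.161 × 123.9 / 0.75 = 26.597 sabins.
Additional absorption ΔA = 26.597 − 17.242 = 9.4 sabins.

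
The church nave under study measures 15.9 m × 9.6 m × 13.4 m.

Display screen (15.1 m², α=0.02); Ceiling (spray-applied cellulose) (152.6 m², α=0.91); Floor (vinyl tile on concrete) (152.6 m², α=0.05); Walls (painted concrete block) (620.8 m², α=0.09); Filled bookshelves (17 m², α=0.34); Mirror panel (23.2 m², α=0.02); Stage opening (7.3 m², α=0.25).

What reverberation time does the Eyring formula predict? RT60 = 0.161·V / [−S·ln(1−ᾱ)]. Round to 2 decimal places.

1.39 seconds

S = Σ Sᵢ = 988.6 m².
Σ(Sᵢαᵢ) = 15.1·0.02 + 152.6·0.91 + 152.6·0.05 + 620.8·0.09 + 17·0.34 + 23.2·0.02 + 7.3·0.25 = 210.739.
ᾱ = 210.739 / 988.6 = 0.2132.
Eyring denominator: −S ln(1−ᾱ) = 237.048.
V = 15.9 × 9.6 × 13.4 = 2045.376 m³.
RT60 = 0.161 × 2045.376 / 237.048 = 1.39 s.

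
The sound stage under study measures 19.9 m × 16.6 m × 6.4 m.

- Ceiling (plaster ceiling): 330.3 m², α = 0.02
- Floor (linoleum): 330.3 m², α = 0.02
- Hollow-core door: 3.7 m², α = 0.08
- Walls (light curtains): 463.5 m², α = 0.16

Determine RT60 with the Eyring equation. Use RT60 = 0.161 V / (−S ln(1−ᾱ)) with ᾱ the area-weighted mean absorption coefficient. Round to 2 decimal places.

3.73 s

S = Σ Sᵢ = 1127.8 m².
Σ(Sᵢαᵢ) = 330.3·0.02 + 330.3·0.02 + 3.7·0.08 + 463.5·0.16 = 87.668.
ᾱ = 87.668 / 1127.8 = 0.0777.
Eyring denominator: −S ln(1−ᾱ) = 91.222.
V = 19.9 × 16.6 × 6.4 = 2114.176 m³.
T = 0.161·V/[−S·ln(1−ᾱ)] = 0.161·2114.176/91.222 = 3.73 s.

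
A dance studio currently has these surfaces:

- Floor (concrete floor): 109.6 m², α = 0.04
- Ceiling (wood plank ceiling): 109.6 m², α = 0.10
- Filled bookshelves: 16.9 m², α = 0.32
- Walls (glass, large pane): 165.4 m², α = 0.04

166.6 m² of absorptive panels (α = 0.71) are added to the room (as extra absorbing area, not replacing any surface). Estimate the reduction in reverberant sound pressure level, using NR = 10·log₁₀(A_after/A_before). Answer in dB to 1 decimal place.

Equivalent absorption area: A_before = 109.6*0.04 + 109.6*0.10 + 16.9*0.32 + 165.4*0.04 = 27.368 m².
Treatment contributes 166.6·0.71 = 118.286 sabins.
A_after = 27.368 + 118.286 = 145.654 sabins.
Reduction = 10 log₁₀(A_after/A_before) = 10 log₁₀(5.3221) = 7.3 dB.

7.3 dB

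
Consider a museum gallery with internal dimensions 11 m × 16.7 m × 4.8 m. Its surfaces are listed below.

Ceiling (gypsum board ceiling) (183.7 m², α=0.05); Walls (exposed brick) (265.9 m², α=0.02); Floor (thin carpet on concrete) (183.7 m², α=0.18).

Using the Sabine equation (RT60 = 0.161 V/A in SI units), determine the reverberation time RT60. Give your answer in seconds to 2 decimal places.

2.98 seconds

Total absorption A = 183.7*0.05 + 265.9*0.02 + 183.7*0.18
  = 9.185 + 5.318 + 33.066 = 47.569 m² sabins.
Volume V = 11 × 16.7 × 4.8 = 881.76 m³.
Sabine: RT60 = 0.161 × 881.76 / 47.569 = 2.98 s.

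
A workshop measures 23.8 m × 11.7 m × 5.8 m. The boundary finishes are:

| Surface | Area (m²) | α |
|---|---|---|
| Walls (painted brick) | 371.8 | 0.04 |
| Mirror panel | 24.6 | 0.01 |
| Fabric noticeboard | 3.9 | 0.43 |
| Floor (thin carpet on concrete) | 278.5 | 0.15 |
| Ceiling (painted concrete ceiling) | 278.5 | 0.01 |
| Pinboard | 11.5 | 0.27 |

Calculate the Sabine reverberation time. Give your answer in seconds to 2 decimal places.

4.03 s

Equivalent absorption area: A = 371.8*0.04 + 24.6*0.01 + 3.9*0.43 + 278.5*0.15 + 278.5*0.01 + 11.5*0.27 = 64.460 m².
V = 23.8·11.7·5.8 = 1615.068 m³.
Sabine: RT60 = 0.161 × 1615.068 / 64.460 = 4.03 s.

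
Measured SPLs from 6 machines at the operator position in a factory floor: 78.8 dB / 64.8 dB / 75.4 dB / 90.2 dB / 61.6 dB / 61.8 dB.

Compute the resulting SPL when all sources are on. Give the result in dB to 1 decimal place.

90.7 dB

Σ 10^(Lᵢ/10) = 1.164e+09.
L_total = 10·log₁₀(1.164e+09) = 90.7 dB.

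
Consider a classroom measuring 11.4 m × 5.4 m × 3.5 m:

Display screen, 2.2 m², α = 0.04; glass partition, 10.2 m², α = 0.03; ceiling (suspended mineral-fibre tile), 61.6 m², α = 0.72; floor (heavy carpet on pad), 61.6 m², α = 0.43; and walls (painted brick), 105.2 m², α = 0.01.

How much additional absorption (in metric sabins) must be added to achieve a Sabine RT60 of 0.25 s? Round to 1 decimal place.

A₁ = Σ Sᵢαᵢ = 2.2·0.04 + 10.2·0.03 + 61.6·0.72 + 61.6·0.43 + 105.2·0.01 = 72.286 sabins.
Target A₂ = 0.161·215.46/0.25 = 138.756 sabins (V = 215.46 m³).
Shortfall: 138.756 − 72.286 = 66.5 sabins.

66.5 sabins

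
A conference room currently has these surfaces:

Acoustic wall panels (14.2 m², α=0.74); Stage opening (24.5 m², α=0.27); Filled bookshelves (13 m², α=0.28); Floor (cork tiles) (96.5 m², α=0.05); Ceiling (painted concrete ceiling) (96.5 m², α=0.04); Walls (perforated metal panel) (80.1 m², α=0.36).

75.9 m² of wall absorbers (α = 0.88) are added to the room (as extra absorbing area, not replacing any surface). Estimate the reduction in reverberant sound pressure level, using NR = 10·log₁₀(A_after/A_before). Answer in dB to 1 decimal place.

3.3 dB

Summing Sᵢαᵢ: 10.508 + 6.615 + 3.640 + 4.825 + 3.860 + 28.836 → A_before = 58.284 sabins.
Added absorption = 75.9 × 0.88 = 66.792 sabins.
A_after = 58.284 + 66.792 = 125.076 sabins.
Reduction = 10 log₁₀(A_after/A_before) = 10 log₁₀(2.1460) = 3.3 dB.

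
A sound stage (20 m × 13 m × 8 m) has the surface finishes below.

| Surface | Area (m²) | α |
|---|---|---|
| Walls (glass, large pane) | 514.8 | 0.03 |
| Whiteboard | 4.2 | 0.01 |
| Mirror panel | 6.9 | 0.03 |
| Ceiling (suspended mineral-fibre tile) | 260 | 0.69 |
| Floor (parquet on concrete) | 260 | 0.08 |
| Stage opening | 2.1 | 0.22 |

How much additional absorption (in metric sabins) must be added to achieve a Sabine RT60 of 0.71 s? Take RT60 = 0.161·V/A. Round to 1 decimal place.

A₁ = Σ Sᵢαᵢ = 514.8·0.03 + 4.2·0.01 + 6.9·0.03 + 260·0.69 + 260·0.08 + 2.1·0.22 = 216.355 sabins.
Target A₂ = 0.161·2080/0.71 = 471.662 sabins (V = 2080 m³).
ΔA = A₂ − A₁ = 471.662 − 216.355 = 255.3 sabins.

255.3 sabins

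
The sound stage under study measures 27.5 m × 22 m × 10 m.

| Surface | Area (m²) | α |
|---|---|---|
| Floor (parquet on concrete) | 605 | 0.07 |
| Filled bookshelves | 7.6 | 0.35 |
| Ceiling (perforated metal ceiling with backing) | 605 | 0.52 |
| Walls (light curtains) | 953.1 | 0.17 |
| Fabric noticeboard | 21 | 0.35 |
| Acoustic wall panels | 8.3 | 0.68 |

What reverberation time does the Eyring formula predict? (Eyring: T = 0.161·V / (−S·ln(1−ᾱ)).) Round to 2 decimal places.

S = Σ Sᵢ = 2200.0 m².
Σ(Sᵢαᵢ) = 605×0.07 + 7.6×0.35 + 605×0.52 + 953.1×0.17 + 21×0.35 + 8.3×0.68 = 534.631.
ᾱ = 534.631 / 2200.0 = 0.2430.
−S·ln(1−ᾱ) = −2200.0 × ln(1 − 0.2430) = 612.462.
V = 27.5 × 22 × 10 = 6050 m³.
T = 0.161·V/[−S·ln(1−ᾱ)] = 0.161·6050/612.462 = 1.59 s.

1.59 seconds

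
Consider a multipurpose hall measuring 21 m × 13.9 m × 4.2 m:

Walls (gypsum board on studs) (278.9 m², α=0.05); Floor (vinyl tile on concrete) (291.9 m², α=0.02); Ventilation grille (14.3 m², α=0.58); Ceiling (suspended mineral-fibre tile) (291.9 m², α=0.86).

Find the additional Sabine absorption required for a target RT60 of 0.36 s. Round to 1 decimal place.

Equivalent absorption area: A₁ = 278.9·0.05 + 291.9·0.02 + 14.3·0.58 + 291.9·0.86 = 279.111 m².
V = 1225.98 m³. Required absorption A₂ = 0.161 × 1225.98 / 0.36 = 548.285 sabins.
Additional absorption ΔA = 548.285 − 279.111 = 269.2 sabins.

269.2 sabins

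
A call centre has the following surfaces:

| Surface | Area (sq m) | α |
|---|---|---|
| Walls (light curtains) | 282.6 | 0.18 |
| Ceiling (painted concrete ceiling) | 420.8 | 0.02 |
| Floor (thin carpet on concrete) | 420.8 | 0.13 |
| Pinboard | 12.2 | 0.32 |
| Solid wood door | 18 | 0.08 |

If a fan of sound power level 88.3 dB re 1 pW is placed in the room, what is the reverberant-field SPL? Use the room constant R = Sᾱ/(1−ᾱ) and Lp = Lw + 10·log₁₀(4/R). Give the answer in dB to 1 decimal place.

Σ(Sᵢαᵢ) = 282.6×0.18 + 420.8×0.02 + 420.8×0.13 + 12.2×0.32 + 18×0.08 = 119.332; total area S = 1154.4 sq m.
ᾱ = 119.332/1154.4 = 0.1034; R = Sᾱ/(1−ᾱ) = 119.332/(1−0.1034) = 133.094 sq m.
Lp = Lw + 10 log₁₀(4/R) = 88.3 -15.22 = 73.1 dB.

73.1 dB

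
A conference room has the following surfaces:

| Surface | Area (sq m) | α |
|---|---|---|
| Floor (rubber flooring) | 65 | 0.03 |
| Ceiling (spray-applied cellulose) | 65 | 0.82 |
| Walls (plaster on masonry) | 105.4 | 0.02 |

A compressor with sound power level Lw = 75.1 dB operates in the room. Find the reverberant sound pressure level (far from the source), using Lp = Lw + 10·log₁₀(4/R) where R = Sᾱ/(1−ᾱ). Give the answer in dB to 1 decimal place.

62.3 dB

A = 57.358 sabins; S = 235.4 sq m.
ᾱ = 57.358/235.4 = 0.2437; R = Sᾱ/(1−ᾱ) = 57.358/(1−0.2437) = 75.840 sq m.
Lp = 75.1 + 10·log₁₀(4/75.840) = 75.1 + (-12.78) = 62.3 dB.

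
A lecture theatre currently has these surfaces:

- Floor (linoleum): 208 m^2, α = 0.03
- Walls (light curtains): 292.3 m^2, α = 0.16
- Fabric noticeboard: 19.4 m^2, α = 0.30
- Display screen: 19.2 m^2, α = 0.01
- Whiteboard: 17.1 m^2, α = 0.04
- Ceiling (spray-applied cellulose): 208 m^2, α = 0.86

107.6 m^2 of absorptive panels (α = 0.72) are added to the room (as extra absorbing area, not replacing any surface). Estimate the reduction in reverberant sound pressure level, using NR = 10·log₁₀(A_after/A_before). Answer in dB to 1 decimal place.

Summing Sᵢαᵢ: 6.240 + 46.768 + 5.820 + 0.192 + 0.684 + 178.880 → A_before = 238.584 sabins.
Treatment contributes 107.6·0.72 = 77.472 sabins.
A_after = 238.584 + 77.472 = 316.056 sabins.
Reduction = 10 log₁₀(A_after/A_before) = 10 log₁₀(1.3247) = 1.2 dB.

1.2 dB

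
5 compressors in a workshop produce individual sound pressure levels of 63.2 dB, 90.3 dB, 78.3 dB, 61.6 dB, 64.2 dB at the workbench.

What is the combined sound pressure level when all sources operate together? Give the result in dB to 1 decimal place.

90.6 dB

Σ 10^(Lᵢ/10) = 1.145e+09.
L_total = 10·log₁₀(1.145e+09) = 90.6 dB.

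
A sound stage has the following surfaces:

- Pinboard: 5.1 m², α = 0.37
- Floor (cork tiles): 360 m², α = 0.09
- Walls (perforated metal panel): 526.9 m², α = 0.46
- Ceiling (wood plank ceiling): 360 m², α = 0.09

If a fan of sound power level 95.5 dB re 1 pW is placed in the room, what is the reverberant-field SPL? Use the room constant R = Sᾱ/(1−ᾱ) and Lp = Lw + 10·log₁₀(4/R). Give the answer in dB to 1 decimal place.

Σ(Sᵢαᵢ) = 5.1·0.37 + 360·0.09 + 526.9·0.46 + 360·0.09 = 309.061; total area S = 1252.0 m².
ᾱ = 309.061/1252.0 = 0.2469; R = Sᾱ/(1−ᾱ) = 309.061/(1−0.2469) = 410.385 m².
Lp = 95.5 + 10·log₁₀(4/410.385) = 95.5 + (-20.11) = 75.4 dB.

75.4 dB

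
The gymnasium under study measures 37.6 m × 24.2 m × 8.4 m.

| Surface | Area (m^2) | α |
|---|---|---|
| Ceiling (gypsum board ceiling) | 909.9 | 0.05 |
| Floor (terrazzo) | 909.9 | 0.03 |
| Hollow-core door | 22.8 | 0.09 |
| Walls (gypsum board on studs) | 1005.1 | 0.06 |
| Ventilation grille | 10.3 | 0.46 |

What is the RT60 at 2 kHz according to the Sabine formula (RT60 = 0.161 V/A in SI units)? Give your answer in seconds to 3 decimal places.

8.797 s

Equivalent absorption area: A = 909.9*0.05 + 909.9*0.03 + 22.8*0.09 + 1005.1*0.06 + 10.3*0.46 = 139.888 m^2.
Volume V = 37.6 × 24.2 × 8.4 = 7643.328 m³.
T = 0.161 V/A = 0.161·7643.328/139.888 = 8.797 s.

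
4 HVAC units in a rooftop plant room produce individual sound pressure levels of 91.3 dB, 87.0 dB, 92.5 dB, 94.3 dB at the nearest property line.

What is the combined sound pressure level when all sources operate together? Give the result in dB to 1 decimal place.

98.0 dB

Σ 10^(Lᵢ/10) = 6.32e+09.
L_total = 10·log₁₀(6.32e+09) = 98.0 dB.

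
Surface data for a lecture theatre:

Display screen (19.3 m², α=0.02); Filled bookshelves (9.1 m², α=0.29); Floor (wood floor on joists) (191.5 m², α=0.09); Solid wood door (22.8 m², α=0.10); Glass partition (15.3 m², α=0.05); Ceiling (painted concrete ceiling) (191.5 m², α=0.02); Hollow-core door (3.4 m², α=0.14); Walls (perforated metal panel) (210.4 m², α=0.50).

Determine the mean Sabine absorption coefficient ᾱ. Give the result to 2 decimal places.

S = Σ Sᵢ = 19.3 + 9.1 + 191.5 + 22.8 + 15.3 + 191.5 + 3.4 + 210.4 = 663.3 m².
Weighted sum Σ Sα = 132.811.
ᾱ = 132.811 / 663.3 = 0.20.

0.20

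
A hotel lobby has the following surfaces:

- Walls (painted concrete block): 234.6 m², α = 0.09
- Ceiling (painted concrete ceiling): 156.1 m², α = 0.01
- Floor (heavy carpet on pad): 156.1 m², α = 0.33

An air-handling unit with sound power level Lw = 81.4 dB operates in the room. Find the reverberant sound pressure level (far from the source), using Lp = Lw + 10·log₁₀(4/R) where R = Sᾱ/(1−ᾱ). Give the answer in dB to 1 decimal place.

68.1 dB

Σ(Sᵢαᵢ) = 234.6·0.09 + 156.1·0.01 + 156.1·0.33 = 74.188; total area S = 546.8 m².
ᾱ = 74.188/546.8 = 0.1357; R = Sᾱ/(1−ᾱ) = 74.188/(1−0.1357) = 85.836 m².
Lp = Lw + 10 log₁₀(4/R) = 81.4 -13.32 = 68.1 dB.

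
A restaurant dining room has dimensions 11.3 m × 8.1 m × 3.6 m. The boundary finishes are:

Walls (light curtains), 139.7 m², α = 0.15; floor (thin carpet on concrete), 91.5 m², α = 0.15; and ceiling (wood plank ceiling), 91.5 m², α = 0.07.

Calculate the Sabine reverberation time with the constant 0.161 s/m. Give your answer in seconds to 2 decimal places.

A = Σ Sᵢαᵢ = 139.7*0.15 + 91.5*0.15 + 91.5*0.07 = 41.085 sabins.
Room volume: 329.508 m³.
Sabine: RT60 = 0.161 × 329.508 / 41.085 = 1.29 s.

1.29 s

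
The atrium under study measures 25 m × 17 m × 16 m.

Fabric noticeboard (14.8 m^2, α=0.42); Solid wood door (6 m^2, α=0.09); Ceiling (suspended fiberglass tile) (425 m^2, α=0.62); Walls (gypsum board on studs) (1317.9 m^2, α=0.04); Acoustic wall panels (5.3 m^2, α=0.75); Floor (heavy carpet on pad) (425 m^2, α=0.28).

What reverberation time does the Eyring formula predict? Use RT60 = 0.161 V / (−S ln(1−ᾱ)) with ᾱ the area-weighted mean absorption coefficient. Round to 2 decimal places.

Total surface area S = 14.8 + 6 + 425 + 1317.9 + 5.3 + 425 = 2194.0 m^2.
Absorption A = 14.8×0.42 + 6×0.09 + 425×0.62 + 1317.9×0.04 + 5.3×0.75 + 425×0.28 = 445.947 sabins.
Mean coefficient ᾱ = A/S = 0.2033.
Eyring denominator: −S ln(1−ᾱ) = 498.646.
V = 25 × 17 × 16 = 6800 m³.
T = 0.161·V/[−S·ln(1−ᾱ)] = 0.161·6800/498.646 = 2.20 s.

2.20 s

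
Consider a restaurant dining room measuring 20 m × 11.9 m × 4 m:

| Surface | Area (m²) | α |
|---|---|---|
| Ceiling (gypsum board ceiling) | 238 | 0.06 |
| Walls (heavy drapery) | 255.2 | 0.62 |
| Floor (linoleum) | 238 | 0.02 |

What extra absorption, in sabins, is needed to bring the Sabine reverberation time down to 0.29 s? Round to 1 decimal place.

Summing Sᵢαᵢ: 14.280 + 158.224 + 4.760 → A₁ = 177.264 sabins.
Target A₂ = 0.161·952/0.29 = 528.524 sabins (V = 952 m³).
Shortfall: 528.524 − 177.264 = 351.3 sabins.

351.3 sabins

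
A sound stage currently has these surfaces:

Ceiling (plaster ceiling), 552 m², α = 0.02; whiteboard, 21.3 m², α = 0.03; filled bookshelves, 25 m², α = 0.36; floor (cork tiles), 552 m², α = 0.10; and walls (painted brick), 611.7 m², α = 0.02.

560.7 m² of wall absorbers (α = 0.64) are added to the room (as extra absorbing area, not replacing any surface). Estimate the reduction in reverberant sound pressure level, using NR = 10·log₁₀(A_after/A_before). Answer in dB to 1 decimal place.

7.1 dB

Equivalent absorption area: A_before = 552×0.02 + 21.3×0.03 + 25×0.36 + 552×0.10 + 611.7×0.02 = 88.113 m².
Added absorption = 560.7 × 0.64 = 358.848 sabins.
New total A_after = 446.961 sabins.
NR = 10·log₁₀(446.961/88.113) = 7.1 dB.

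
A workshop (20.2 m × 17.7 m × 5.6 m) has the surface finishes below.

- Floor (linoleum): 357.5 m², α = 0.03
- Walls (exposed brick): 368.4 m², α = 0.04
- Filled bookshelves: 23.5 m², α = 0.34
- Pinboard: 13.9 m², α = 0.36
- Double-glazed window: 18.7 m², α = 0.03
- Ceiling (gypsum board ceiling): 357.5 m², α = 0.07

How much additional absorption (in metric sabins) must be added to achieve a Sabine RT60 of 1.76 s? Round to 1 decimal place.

Equivalent absorption area: A₁ = 357.5·0.03 + 368.4·0.04 + 23.5·0.34 + 13.9·0.36 + 18.7·0.03 + 357.5·0.07 = 64.041 m².
Target A₂ = 0.161·2002.224/1.76 = 183.158 sabins (V = 2002.224 m³).
Additional absorption ΔA = 183.158 − 64.041 = 119.1 sabins.

119.1 sabins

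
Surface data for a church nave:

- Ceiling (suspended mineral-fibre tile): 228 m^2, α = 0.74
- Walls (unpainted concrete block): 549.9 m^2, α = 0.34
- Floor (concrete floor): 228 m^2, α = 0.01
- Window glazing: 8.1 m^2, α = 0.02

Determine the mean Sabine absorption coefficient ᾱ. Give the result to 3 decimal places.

S = Σ Sᵢ = 228 + 549.9 + 228 + 8.1 = 1014.0 m^2.
Σ(Sᵢαᵢ) = 228·0.74 + 549.9·0.34 + 228·0.01 + 8.1·0.02 = 358.128.
ᾱ = A/S = 0.353.

0.353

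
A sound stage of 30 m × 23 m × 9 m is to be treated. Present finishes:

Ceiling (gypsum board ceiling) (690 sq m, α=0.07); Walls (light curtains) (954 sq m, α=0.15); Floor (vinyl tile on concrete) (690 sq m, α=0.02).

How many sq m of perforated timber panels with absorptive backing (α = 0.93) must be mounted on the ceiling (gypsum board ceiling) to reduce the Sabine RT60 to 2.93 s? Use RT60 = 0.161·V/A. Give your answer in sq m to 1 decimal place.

158.2

Summing Sᵢαᵢ: 48.300 + 143.100 + 13.800 → A₁ = 205.200 sabins.
Required A₂ = 0.161·6210/2.93 = 341.232 sabins.
Absorption to add: 341.232 − 205.200 = 136.032 sabins.
Net gain per sq m: Δα = 0.93 − 0.07 = 0.86.
Panel area = 136.032 / 0.86 = 158.2 sq m.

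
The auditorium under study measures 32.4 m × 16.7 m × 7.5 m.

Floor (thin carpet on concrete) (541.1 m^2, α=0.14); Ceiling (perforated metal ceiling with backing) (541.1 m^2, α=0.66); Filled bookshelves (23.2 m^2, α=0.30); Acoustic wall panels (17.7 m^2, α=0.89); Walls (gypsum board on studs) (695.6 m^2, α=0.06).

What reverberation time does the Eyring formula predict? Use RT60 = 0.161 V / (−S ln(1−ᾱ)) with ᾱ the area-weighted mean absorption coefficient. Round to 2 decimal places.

1.12 seconds

Total surface area S = 541.1 + 541.1 + 23.2 + 17.7 + 695.6 = 1818.7 m^2.
Absorption A = 541.1×0.14 + 541.1×0.66 + 23.2×0.30 + 17.7×0.89 + 695.6×0.06 = 497.329 sabins.
ᾱ = 497.329 / 1818.7 = 0.2735.
Eyring denominator: −S ln(1−ᾱ) = 581.105.
V = 32.4 × 16.7 × 7.5 = 4058.1 m³.
T = 0.161·V/[−S·ln(1−ᾱ)] = 0.161·4058.1/581.105 = 1.12 s.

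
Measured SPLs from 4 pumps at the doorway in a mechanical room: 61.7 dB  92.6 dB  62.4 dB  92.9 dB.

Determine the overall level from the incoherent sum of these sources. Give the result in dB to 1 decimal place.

Sum in the linear (power) domain: Σ 10^(Lᵢ/10) = 10^(61.7/10) + 10^(92.6/10) + 10^(62.4/10) + 10^(92.9/10) = 3.773e+09.
Combined level = 10 log₁₀(3.773e+09) = 95.8 dB.

95.8 dB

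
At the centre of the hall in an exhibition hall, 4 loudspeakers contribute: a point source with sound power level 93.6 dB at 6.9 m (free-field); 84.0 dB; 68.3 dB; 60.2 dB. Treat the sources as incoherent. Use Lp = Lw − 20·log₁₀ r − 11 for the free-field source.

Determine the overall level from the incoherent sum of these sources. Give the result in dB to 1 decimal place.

84.2 dB

Source at 6.9 m: Lp = 93.6 − 20·log₁₀(6.9) − 11 = 65.8 dB.
Σ 10^(Lᵢ/10) = 2.628e+08.
Back to dB: 10·log₁₀ Σ = 84.2 dB.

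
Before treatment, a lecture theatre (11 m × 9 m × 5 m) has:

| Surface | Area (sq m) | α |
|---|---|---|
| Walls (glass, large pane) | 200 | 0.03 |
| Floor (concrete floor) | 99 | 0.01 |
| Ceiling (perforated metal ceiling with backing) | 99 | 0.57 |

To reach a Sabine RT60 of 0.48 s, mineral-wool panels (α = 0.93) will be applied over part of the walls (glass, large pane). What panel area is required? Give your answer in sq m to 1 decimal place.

A₁ = Σ Sᵢαᵢ = 200·0.03 + 99·0.01 + 99·0.57 = 63.420 sabins.
Required A₂ = 0.161·495/0.48 = 166.031 sabins.
Absorption to add: 166.031 − 63.420 = 102.611 sabins.
Each sq m of panel replacing the walls (glass, large pane) adds (0.93 − 0.03) = 0.90 sabins.
Panel area = 102.611 / 0.90 = 114.0 sq m.

114.0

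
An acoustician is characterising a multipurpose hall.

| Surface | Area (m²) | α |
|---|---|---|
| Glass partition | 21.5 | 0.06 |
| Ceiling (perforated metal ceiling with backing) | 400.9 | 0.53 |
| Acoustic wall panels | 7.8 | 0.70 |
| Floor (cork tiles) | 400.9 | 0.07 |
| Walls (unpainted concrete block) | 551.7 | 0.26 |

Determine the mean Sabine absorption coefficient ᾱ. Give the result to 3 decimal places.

0.283

S = Σ Sᵢ = 21.5 + 400.9 + 7.8 + 400.9 + 551.7 = 1382.8 m².
Σ(Sᵢαᵢ) = 21.5·0.06 + 400.9·0.53 + 7.8·0.70 + 400.9·0.07 + 551.7·0.26 = 390.732.
ᾱ = 390.732 / 1382.8 = 0.283.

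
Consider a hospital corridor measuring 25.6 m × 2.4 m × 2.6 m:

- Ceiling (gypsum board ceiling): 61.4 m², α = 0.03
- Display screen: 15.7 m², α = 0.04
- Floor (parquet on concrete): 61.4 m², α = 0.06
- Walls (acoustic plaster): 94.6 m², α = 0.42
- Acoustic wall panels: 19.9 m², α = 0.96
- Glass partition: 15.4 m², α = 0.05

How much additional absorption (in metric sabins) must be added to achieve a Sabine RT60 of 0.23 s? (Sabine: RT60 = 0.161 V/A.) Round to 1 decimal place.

46.1 sabins

Total absorption A₁ = 61.4*0.03 + 15.7*0.04 + 61.4*0.06 + 94.6*0.42 + 19.9*0.96 + 15.4*0.05
  = 1.842 + 0.628 + 3.684 + 39.732 + 19.104 + 0.770 = 65.760 m² sabins.
Target A₂ = 0.161·159.744/0.23 = 111.821 sabins (V = 159.744 m³).
ΔA = A₂ − A₁ = 111.821 − 65.760 = 46.1 sabins.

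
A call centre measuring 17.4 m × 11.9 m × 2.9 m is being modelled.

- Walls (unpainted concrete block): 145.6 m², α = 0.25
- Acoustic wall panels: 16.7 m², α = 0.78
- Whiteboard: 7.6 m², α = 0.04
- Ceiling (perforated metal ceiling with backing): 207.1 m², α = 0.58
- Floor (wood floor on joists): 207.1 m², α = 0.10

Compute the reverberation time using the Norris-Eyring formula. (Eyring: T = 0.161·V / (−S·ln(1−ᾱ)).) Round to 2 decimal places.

Total surface area S = 145.6 + 16.7 + 7.6 + 207.1 + 207.1 = 584.1 m².
Absorption A = 145.6×0.25 + 16.7×0.78 + 7.6×0.04 + 207.1×0.58 + 207.1×0.10 = 190.558 sabins.
ᾱ = 190.558 / 584.1 = 0.3262.
Eyring denominator: −S ln(1−ᾱ) = 230.615.
V = 17.4 × 11.9 × 2.9 = 600.474 m³.
RT60 = 0.161 × 600.474 / 230.615 = 0.42 s.

0.42 s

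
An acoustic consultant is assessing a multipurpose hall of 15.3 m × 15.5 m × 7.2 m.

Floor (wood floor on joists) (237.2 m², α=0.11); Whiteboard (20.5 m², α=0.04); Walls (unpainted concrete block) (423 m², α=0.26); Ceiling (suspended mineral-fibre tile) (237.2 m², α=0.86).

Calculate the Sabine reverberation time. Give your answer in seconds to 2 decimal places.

0.81 s

Equivalent absorption area: A = 237.2×0.11 + 20.5×0.04 + 423×0.26 + 237.2×0.86 = 340.884 m².
V = 15.3·15.5·7.2 = 1707.48 m³.
Sabine: RT60 = 0.161 × 1707.48 / 340.884 = 0.81 s.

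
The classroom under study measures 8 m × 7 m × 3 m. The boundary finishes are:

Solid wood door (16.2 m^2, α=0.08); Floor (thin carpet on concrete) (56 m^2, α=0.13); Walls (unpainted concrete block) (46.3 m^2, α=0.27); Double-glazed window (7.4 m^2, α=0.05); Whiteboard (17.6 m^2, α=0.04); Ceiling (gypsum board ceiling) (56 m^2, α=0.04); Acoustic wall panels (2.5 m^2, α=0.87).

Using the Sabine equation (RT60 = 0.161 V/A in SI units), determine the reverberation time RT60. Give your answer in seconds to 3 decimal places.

1.018 s

Summing Sᵢαᵢ: 1.296 + 7.280 + 12.501 + 0.370 + 0.704 + 2.240 + 2.175 → A = 26.566 sabins.
V = 8·7·3 = 168 m³.
T = 0.161 V/A = 0.161·168/26.566 = 1.018 s.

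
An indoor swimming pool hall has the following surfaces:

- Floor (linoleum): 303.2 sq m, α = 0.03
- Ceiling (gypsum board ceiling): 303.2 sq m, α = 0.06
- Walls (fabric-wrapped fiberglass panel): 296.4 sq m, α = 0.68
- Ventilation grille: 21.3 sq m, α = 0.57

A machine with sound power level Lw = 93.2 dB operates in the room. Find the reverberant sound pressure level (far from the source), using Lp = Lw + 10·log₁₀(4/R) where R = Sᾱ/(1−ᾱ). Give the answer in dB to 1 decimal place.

Σ(Sᵢαᵢ) = 303.2·0.03 + 303.2·0.06 + 296.4·0.68 + 21.3·0.57 = 240.981; total area S = 924.1 sq m.
ᾱ = 240.981/924.1 = 0.2608; R = Sᾱ/(1−ᾱ) = 240.981/(1−0.2608) = 326.002 sq m.
Lp = 93.2 + 10·log₁₀(4/326.002) = 93.2 + (-19.11) = 74.1 dB.

74.1 dB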